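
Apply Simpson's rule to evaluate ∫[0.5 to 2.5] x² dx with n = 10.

f(x) = x²
a = 0.5, b = 2.5, n = 10
h = (b - a)/n = 0.200000

Simpson's rule: (h/3)[f(x₀) + 4f(x₁) + 2f(x₂) + ... + f(xₙ)]

x_0 = 0.5000, f(x_0) = 0.250000, coefficient = 1
x_1 = 0.7000, f(x_1) = 0.490000, coefficient = 4
x_2 = 0.9000, f(x_2) = 0.810000, coefficient = 2
x_3 = 1.1000, f(x_3) = 1.210000, coefficient = 4
x_4 = 1.3000, f(x_4) = 1.690000, coefficient = 2
x_5 = 1.5000, f(x_5) = 2.250000, coefficient = 4
x_6 = 1.7000, f(x_6) = 2.890000, coefficient = 2
x_7 = 1.9000, f(x_7) = 3.610000, coefficient = 4
x_8 = 2.1000, f(x_8) = 4.410000, coefficient = 2
x_9 = 2.3000, f(x_9) = 5.290000, coefficient = 4
x_10 = 2.5000, f(x_10) = 6.250000, coefficient = 1

I ≈ (0.200000/3) × 77.500000 = 5.166667
Exact value: 5.166667
Error: 0.000000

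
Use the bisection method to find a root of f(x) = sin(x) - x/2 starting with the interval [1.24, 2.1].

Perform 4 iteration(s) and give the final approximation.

f(x) = sin(x) - x/2
Initial interval: [1.24, 2.1]

Iteration 1:
  c_1 = (1.240000 + 2.100000)/2 = 1.670000
  f(c_1) = f(1.670000) = 0.160083
  f(a) × f(c) ≥ 0, new interval: [1.670000, 2.100000]
Iteration 2:
  c_2 = (1.670000 + 2.100000)/2 = 1.885000
  f(c_2) = f(1.885000) = 0.008543
  f(a) × f(c) ≥ 0, new interval: [1.885000, 2.100000]
Iteration 3:
  c_3 = (1.885000 + 2.100000)/2 = 1.992500
  f(c_3) = f(1.992500) = -0.083857
  f(a) × f(c) < 0, new interval: [1.885000, 1.992500]
Iteration 4:
  c_4 = (1.885000 + 1.992500)/2 = 1.938750
  f(c_4) = f(1.938750) = -0.036310
  f(a) × f(c) < 0, new interval: [1.885000, 1.938750]

After 4 iteration(s), the approximation is c_4 = 1.938750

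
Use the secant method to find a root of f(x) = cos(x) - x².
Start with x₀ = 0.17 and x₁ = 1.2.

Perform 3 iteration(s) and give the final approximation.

f(x) = cos(x) - x²
x₀ = 0.17, x₁ = 1.2

Secant formula: x_{n+1} = x_n - f(x_n)(x_n - x_{n-1})/(f(x_n) - f(x_{n-1}))

Iteration 1:
  f(0.170000) = 0.956685
  f(1.200000) = -1.077642
  x_2 = 1.200000 - (-1.077642)×(1.200000 - 0.170000)/(-1.077642 - 0.956685)
       = 0.654379
Iteration 2:
  f(1.200000) = -1.077642
  f(0.654379) = 0.365214
  x_3 = 0.654379 - 0.365214×(0.654379 - 1.200000)/(0.365214 - (-1.077642))
       = 0.792486
Iteration 3:
  f(0.654379) = 0.365214
  f(0.792486) = 0.074043
  x_4 = 0.792486 - 0.074043×(0.792486 - 0.654379)/(0.074043 - 0.365214)
       = 0.827606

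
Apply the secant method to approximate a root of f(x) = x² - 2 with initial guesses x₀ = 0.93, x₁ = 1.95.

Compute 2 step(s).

f(x) = x² - 2
x₀ = 0.93, x₁ = 1.95

Secant formula: x_{n+1} = x_n - f(x_n)(x_n - x_{n-1})/(f(x_n) - f(x_{n-1}))

Iteration 1:
  f(0.930000) = -1.135100
  f(1.950000) = 1.802500
  x_2 = 1.950000 - 1.802500×(1.950000 - 0.930000)/(1.802500 - (-1.135100))
       = 1.324132
Iteration 2:
  f(1.950000) = 1.802500
  f(1.324132) = -0.246675
  x_3 = 1.324132 - (-0.246675)×(1.324132 - 1.950000)/(-0.246675 - 1.802500)
       = 1.399472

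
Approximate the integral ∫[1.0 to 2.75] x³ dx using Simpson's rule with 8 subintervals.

f(x) = x³
a = 1.0, b = 2.75, n = 8
h = (b - a)/n = 0.218750

Simpson's rule: (h/3)[f(x₀) + 4f(x₁) + 2f(x₂) + ... + f(xₙ)]

x_0 = 1.0000, f(x_0) = 1.000000, coefficient = 1
x_1 = 1.2188, f(x_1) = 1.810272, coefficient = 4
x_2 = 1.4375, f(x_2) = 2.970459, coefficient = 2
x_3 = 1.6562, f(x_3) = 4.543365, coefficient = 4
x_4 = 1.8750, f(x_4) = 6.591797, coefficient = 2
x_5 = 2.0938, f(x_5) = 9.178558, coefficient = 4
x_6 = 2.3125, f(x_6) = 12.366455, coefficient = 2
x_7 = 2.5312, f(x_7) = 16.218292, coefficient = 4
x_8 = 2.7500, f(x_8) = 20.796875, coefficient = 1

I ≈ (0.218750/3) × 192.656250 = 14.047852
Exact value: 14.047852
Error: 0.000000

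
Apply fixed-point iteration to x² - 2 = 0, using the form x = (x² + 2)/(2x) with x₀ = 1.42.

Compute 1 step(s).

Equation: x² - 2 = 0
Fixed-point form: x = (x² + 2)/(2x)
x₀ = 1.42

x_1 = g(1.420000) = 1.414225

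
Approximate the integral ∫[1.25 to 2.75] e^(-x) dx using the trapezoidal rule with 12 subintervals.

f(x) = e^(-x)
a = 1.25, b = 2.75, n = 12
h = (b - a)/n = 0.125000

Trapezoidal rule: (h/2)[f(x₀) + 2f(x₁) + 2f(x₂) + ... + f(xₙ)]

x_0 = 1.2500, f(x_0) = 0.286505, coefficient = 1
x_1 = 1.3750, f(x_1) = 0.252840, coefficient = 2
x_2 = 1.5000, f(x_2) = 0.223130, coefficient = 2
x_3 = 1.6250, f(x_3) = 0.196912, coefficient = 2
x_4 = 1.7500, f(x_4) = 0.173774, coefficient = 2
x_5 = 1.8750, f(x_5) = 0.153355, coefficient = 2
x_6 = 2.0000, f(x_6) = 0.135335, coefficient = 2
x_7 = 2.1250, f(x_7) = 0.119433, coefficient = 2
x_8 = 2.2500, f(x_8) = 0.105399, coefficient = 2
x_9 = 2.3750, f(x_9) = 0.093014, coefficient = 2
x_10 = 2.5000, f(x_10) = 0.082085, coefficient = 2
x_11 = 2.6250, f(x_11) = 0.072440, coefficient = 2
x_12 = 2.7500, f(x_12) = 0.063928, coefficient = 1

I ≈ (0.125000/2) × 3.565867 = 0.222867
Exact value: 0.222577
Error: 0.000290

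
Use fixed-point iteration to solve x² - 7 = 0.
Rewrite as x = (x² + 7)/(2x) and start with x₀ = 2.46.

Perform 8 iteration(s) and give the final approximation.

Equation: x² - 7 = 0
Fixed-point form: x = (x² + 7)/(2x)
x₀ = 2.46

x_1 = g(2.460000) = 2.652764
x_2 = g(2.652764) = 2.645761
x_3 = g(2.645761) = 2.645751
x_4 = g(2.645751) = 2.645751
x_5 = g(2.645751) = 2.645751
x_6 = g(2.645751) = 2.645751
x_7 = g(2.645751) = 2.645751
x_8 = g(2.645751) = 2.645751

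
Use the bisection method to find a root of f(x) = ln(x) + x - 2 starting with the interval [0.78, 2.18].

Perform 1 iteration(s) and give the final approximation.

f(x) = ln(x) + x - 2
Initial interval: [0.78, 2.18]

Iteration 1:
  c_1 = (0.780000 + 2.180000)/2 = 1.480000
  f(c_1) = f(1.480000) = -0.127958
  f(a) × f(c) ≥ 0, new interval: [1.480000, 2.180000]

After 1 iteration(s), the approximation is c_1 = 1.480000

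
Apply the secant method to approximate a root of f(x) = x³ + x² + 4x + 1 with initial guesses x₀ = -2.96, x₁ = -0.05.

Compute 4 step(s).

f(x) = x³ + x² + 4x + 1
x₀ = -2.96, x₁ = -0.05

Secant formula: x_{n+1} = x_n - f(x_n)(x_n - x_{n-1})/(f(x_n) - f(x_{n-1}))

Iteration 1:
  f(-2.960000) = -28.012736
  f(-0.050000) = 0.802375
  x_2 = -0.050000 - 0.802375×(-0.050000 - (-2.960000))/(0.802375 - (-28.012736))
       = -0.131031
Iteration 2:
  f(-0.050000) = 0.802375
  f(-0.131031) = 0.490796
  x_3 = -0.131031 - 0.490796×(-0.131031 - (-0.050000))/(0.490796 - 0.802375)
       = -0.258670
Iteration 3:
  f(-0.131031) = 0.490796
  f(-0.258670) = 0.014923
  x_4 = -0.258670 - 0.014923×(-0.258670 - (-0.131031))/(0.014923 - 0.490796)
       = -0.262673
Iteration 4:
  f(-0.258670) = 0.014923
  f(-0.262673) = 0.000183
  x_5 = -0.262673 - 0.000183×(-0.262673 - (-0.258670))/(0.000183 - 0.014923)
       = -0.262722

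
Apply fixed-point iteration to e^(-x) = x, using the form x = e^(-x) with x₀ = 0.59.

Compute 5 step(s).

Equation: e^(-x) = x
Fixed-point form: x = e^(-x)
x₀ = 0.59

x_1 = g(0.590000) = 0.554327
x_2 = g(0.554327) = 0.574459
x_3 = g(0.574459) = 0.563010
x_4 = g(0.563010) = 0.569493
x_5 = g(0.569493) = 0.565812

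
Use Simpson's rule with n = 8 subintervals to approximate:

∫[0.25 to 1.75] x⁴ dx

f(x) = x⁴
a = 0.25, b = 1.75, n = 8
h = (b - a)/n = 0.187500

Simpson's rule: (h/3)[f(x₀) + 4f(x₁) + 2f(x₂) + ... + f(xₙ)]

x_0 = 0.2500, f(x_0) = 0.003906, coefficient = 1
x_1 = 0.4375, f(x_1) = 0.036636, coefficient = 4
x_2 = 0.6250, f(x_2) = 0.152588, coefficient = 2
x_3 = 0.8125, f(x_3) = 0.435806, coefficient = 4
x_4 = 1.0000, f(x_4) = 1.000000, coefficient = 2
x_5 = 1.1875, f(x_5) = 1.988541, coefficient = 4
x_6 = 1.3750, f(x_6) = 3.574463, coefficient = 2
x_7 = 1.5625, f(x_7) = 5.960464, coefficient = 4
x_8 = 1.7500, f(x_8) = 9.378906, coefficient = 1

I ≈ (0.187500/3) × 52.522705 = 3.282669
Exact value: 3.282422
Error: 0.000247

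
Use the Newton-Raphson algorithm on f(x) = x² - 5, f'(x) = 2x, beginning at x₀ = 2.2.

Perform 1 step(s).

f(x) = x² - 5
f'(x) = 2x
x₀ = 2.2

Newton-Raphson formula: x_{n+1} = x_n - f(x_n)/f'(x_n)

Iteration 1:
  f(2.200000) = -0.160000
  f'(2.200000) = 4.400000
  x_1 = 2.200000 - (-0.160000)/4.400000 = 2.236364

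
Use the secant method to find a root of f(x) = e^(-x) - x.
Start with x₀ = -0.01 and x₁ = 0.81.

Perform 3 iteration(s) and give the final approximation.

f(x) = e^(-x) - x
x₀ = -0.01, x₁ = 0.81

Secant formula: x_{n+1} = x_n - f(x_n)(x_n - x_{n-1})/(f(x_n) - f(x_{n-1}))

Iteration 1:
  f(-0.010000) = 1.020050
  f(0.810000) = -0.365142
  x_2 = 0.810000 - (-0.365142)×(0.810000 - (-0.010000))/(-0.365142 - 1.020050)
       = 0.593845
Iteration 2:
  f(0.810000) = -0.365142
  f(0.593845) = -0.041645
  x_3 = 0.593845 - (-0.041645)×(0.593845 - 0.810000)/(-0.041645 - (-0.365142))
       = 0.566019
Iteration 3:
  f(0.593845) = -0.041645
  f(0.566019) = 0.001763
  x_4 = 0.566019 - 0.001763×(0.566019 - 0.593845)/(0.001763 - (-0.041645))
       = 0.567149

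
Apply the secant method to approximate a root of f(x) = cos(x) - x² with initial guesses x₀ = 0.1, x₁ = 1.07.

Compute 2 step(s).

f(x) = cos(x) - x²
x₀ = 0.1, x₁ = 1.07

Secant formula: x_{n+1} = x_n - f(x_n)(x_n - x_{n-1})/(f(x_n) - f(x_{n-1}))

Iteration 1:
  f(0.100000) = 0.985004
  f(1.070000) = -0.664776
  x_2 = 1.070000 - (-0.664776)×(1.070000 - 0.100000)/(-0.664776 - 0.985004)
       = 0.679140
Iteration 2:
  f(1.070000) = -0.664776
  f(0.679140) = 0.316881
  x_3 = 0.679140 - 0.316881×(0.679140 - 1.070000)/(0.316881 - (-0.664776))
       = 0.805311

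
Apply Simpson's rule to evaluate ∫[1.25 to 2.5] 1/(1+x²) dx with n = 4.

f(x) = 1/(1+x²)
a = 1.25, b = 2.5, n = 4
h = (b - a)/n = 0.312500

Simpson's rule: (h/3)[f(x₀) + 4f(x₁) + 2f(x₂) + ... + f(xₙ)]

x_0 = 1.2500, f(x_0) = 0.390244, coefficient = 1
x_1 = 1.5625, f(x_1) = 0.290579, coefficient = 4
x_2 = 1.8750, f(x_2) = 0.221453, coefficient = 2
x_3 = 2.1875, f(x_3) = 0.172856, coefficient = 4
x_4 = 2.5000, f(x_4) = 0.137931, coefficient = 1

I ≈ (0.312500/3) × 2.824822 = 0.294252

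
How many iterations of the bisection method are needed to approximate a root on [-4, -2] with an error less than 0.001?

We need (b-a)/2^n ≤ 0.001
(-2 - (-4))/2^n ≤ 0.001
2/2^n ≤ 0.001
2^n ≥ 2000
n ≥ log₂(2000) = 10.97
n ≥ 11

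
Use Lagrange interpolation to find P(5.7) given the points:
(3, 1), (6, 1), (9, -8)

Lagrange interpolation formula:
P(x) = Σ yᵢ × Lᵢ(x)
where Lᵢ(x) = Π_{j≠i} (x - xⱼ)/(xᵢ - xⱼ)

L_0(5.7) = (5.7 - 6)/(3 - 6) × (5.7 - 9)/(3 - 9) = 0.055000
L_1(5.7) = (5.7 - 3)/(6 - 3) × (5.7 - 9)/(6 - 9) = 0.990000
L_2(5.7) = (5.7 - 3)/(9 - 3) × (5.7 - 6)/(9 - 6) = -0.045000

P(5.7) = 1×L_0(5.7) + 1×L_1(5.7) + (-8)×L_2(5.7)
P(5.7) = 1.405000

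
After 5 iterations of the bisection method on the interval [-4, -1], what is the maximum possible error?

Bisection error bound: |error| ≤ (b-a)/2^n
|error| ≤ (-1 - (-4))/2^5 = 3/2^5
|error| ≤ 0.0937500000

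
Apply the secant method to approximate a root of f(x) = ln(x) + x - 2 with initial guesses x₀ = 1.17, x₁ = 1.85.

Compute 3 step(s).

f(x) = ln(x) + x - 2
x₀ = 1.17, x₁ = 1.85

Secant formula: x_{n+1} = x_n - f(x_n)(x_n - x_{n-1})/(f(x_n) - f(x_{n-1}))

Iteration 1:
  f(1.170000) = -0.672996
  f(1.850000) = 0.465186
  x_2 = 1.850000 - 0.465186×(1.850000 - 1.170000)/(0.465186 - (-0.672996))
       = 1.572078
Iteration 2:
  f(1.850000) = 0.465186
  f(1.572078) = 0.024476
  x_3 = 1.572078 - 0.024476×(1.572078 - 1.850000)/(0.024476 - 0.465186)
       = 1.556643
Iteration 3:
  f(1.572078) = 0.024476
  f(1.556643) = -0.000826
  x_4 = 1.556643 - (-0.000826)×(1.556643 - 1.572078)/(-0.000826 - 0.024476)
       = 1.557147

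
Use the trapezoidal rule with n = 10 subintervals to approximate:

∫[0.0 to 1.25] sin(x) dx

f(x) = sin(x)
a = 0.0, b = 1.25, n = 10
h = (b - a)/n = 0.125000

Trapezoidal rule: (h/2)[f(x₀) + 2f(x₁) + 2f(x₂) + ... + f(xₙ)]

x_0 = 0.0000, f(x_0) = 0.000000, coefficient = 1
x_1 = 0.1250, f(x_1) = 0.124675, coefficient = 2
x_2 = 0.2500, f(x_2) = 0.247404, coefficient = 2
x_3 = 0.3750, f(x_3) = 0.366273, coefficient = 2
x_4 = 0.5000, f(x_4) = 0.479426, coefficient = 2
x_5 = 0.6250, f(x_5) = 0.585097, coefficient = 2
x_6 = 0.7500, f(x_6) = 0.681639, coefficient = 2
x_7 = 0.8750, f(x_7) = 0.767544, coefficient = 2
x_8 = 1.0000, f(x_8) = 0.841471, coefficient = 2
x_9 = 1.1250, f(x_9) = 0.902268, coefficient = 2
x_10 = 1.2500, f(x_10) = 0.948985, coefficient = 1

I ≈ (0.125000/2) × 10.940574 = 0.683786
Exact value: 0.684678
Error: 0.000892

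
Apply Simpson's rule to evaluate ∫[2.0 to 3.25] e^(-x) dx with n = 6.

f(x) = e^(-x)
a = 2.0, b = 3.25, n = 6
h = (b - a)/n = 0.208333

Simpson's rule: (h/3)[f(x₀) + 4f(x₁) + 2f(x₂) + ... + f(xₙ)]

x_0 = 2.0000, f(x_0) = 0.135335, coefficient = 1
x_1 = 2.2083, f(x_1) = 0.109884, coefficient = 4
x_2 = 2.4167, f(x_2) = 0.089219, coefficient = 2
x_3 = 2.6250, f(x_3) = 0.072440, coefficient = 4
x_4 = 2.8333, f(x_4) = 0.058816, coefficient = 2
x_5 = 3.0417, f(x_5) = 0.047755, coefficient = 4
x_6 = 3.2500, f(x_6) = 0.038774, coefficient = 1

I ≈ (0.208333/3) × 1.390494 = 0.096562
Exact value: 0.096561
Error: 0.000001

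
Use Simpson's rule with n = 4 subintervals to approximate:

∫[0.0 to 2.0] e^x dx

f(x) = e^x
a = 0.0, b = 2.0, n = 4
h = (b - a)/n = 0.500000

Simpson's rule: (h/3)[f(x₀) + 4f(x₁) + 2f(x₂) + ... + f(xₙ)]

x_0 = 0.0000, f(x_0) = 1.000000, coefficient = 1
x_1 = 0.5000, f(x_1) = 1.648721, coefficient = 4
x_2 = 1.0000, f(x_2) = 2.718282, coefficient = 2
x_3 = 1.5000, f(x_3) = 4.481689, coefficient = 4
x_4 = 2.0000, f(x_4) = 7.389056, coefficient = 1

I ≈ (0.500000/3) × 38.347261 = 6.391210
Exact value: 6.389056
Error: 0.002154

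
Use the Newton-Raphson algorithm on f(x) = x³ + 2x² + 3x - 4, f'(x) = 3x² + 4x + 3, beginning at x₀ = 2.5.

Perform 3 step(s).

f(x) = x³ + 2x² + 3x - 4
f'(x) = 3x² + 4x + 3
x₀ = 2.5

Newton-Raphson formula: x_{n+1} = x_n - f(x_n)/f'(x_n)

Iteration 1:
  f(2.500000) = 31.625000
  f'(2.500000) = 31.750000
  x_1 = 2.500000 - 31.625000/31.750000 = 1.503937
Iteration 2:
  f(1.503937) = 8.437109
  f'(1.503937) = 15.801228
  x_2 = 1.503937 - 8.437109/15.801228 = 0.969984
Iteration 3:
  f(0.969984) = 1.704320
  f'(0.969984) = 9.702546
  x_3 = 0.969984 - 1.704320/9.702546 = 0.794327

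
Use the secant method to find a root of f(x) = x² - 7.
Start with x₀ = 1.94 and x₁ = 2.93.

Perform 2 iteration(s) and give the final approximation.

f(x) = x² - 7
x₀ = 1.94, x₁ = 2.93

Secant formula: x_{n+1} = x_n - f(x_n)(x_n - x_{n-1})/(f(x_n) - f(x_{n-1}))

Iteration 1:
  f(1.940000) = -3.236400
  f(2.930000) = 1.584900
  x_2 = 2.930000 - 1.584900×(2.930000 - 1.940000)/(1.584900 - (-3.236400))
       = 2.604559
Iteration 2:
  f(2.930000) = 1.584900
  f(2.604559) = -0.216275
  x_3 = 2.604559 - (-0.216275)×(2.604559 - 2.930000)/(-0.216275 - 1.584900)
       = 2.643636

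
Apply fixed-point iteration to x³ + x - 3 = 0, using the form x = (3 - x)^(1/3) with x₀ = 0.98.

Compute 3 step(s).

Equation: x³ + x - 3 = 0
Fixed-point form: x = (3 - x)^(1/3)
x₀ = 0.98

x_1 = g(0.980000) = 1.264107
x_2 = g(1.264107) = 1.201824
x_3 = g(1.201824) = 1.216029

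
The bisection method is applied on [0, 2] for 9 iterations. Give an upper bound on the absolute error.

Bisection error bound: |error| ≤ (b-a)/2^n
|error| ≤ (2 - 0)/2^9 = 2/2^9
|error| ≤ 0.0039062500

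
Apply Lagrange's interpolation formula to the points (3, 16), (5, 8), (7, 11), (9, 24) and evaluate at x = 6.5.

Lagrange interpolation formula:
P(x) = Σ yᵢ × Lᵢ(x)
where Lᵢ(x) = Π_{j≠i} (x - xⱼ)/(xᵢ - xⱼ)

L_0(6.5) = (6.5 - 5)/(3 - 5) × (6.5 - 7)/(3 - 7) × (6.5 - 9)/(3 - 9) = -0.039062
L_1(6.5) = (6.5 - 3)/(5 - 3) × (6.5 - 7)/(5 - 7) × (6.5 - 9)/(5 - 9) = 0.273438
L_2(6.5) = (6.5 - 3)/(7 - 3) × (6.5 - 5)/(7 - 5) × (6.5 - 9)/(7 - 9) = 0.820312
L_3(6.5) = (6.5 - 3)/(9 - 3) × (6.5 - 5)/(9 - 5) × (6.5 - 7)/(9 - 7) = -0.054688

P(6.5) = 16×L_0(6.5) + 8×L_1(6.5) + 11×L_2(6.5) + 24×L_3(6.5)
P(6.5) = 9.273438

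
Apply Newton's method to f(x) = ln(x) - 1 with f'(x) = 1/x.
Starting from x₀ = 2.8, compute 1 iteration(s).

f(x) = ln(x) - 1
f'(x) = 1/x
x₀ = 2.8

Newton-Raphson formula: x_{n+1} = x_n - f(x_n)/f'(x_n)

Iteration 1:
  f(2.800000) = 0.029619
  f'(2.800000) = 0.357143
  x_1 = 2.800000 - 0.029619/0.357143 = 2.717066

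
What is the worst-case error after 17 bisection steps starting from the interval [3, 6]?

Bisection error bound: |error| ≤ (b-a)/2^n
|error| ≤ (6 - 3)/2^17 = 3/2^17
|error| ≤ 0.0000228882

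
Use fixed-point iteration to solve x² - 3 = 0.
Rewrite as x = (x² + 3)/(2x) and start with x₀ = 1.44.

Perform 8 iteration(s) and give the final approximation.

Equation: x² - 3 = 0
Fixed-point form: x = (x² + 3)/(2x)
x₀ = 1.44

x_1 = g(1.440000) = 1.761667
x_2 = g(1.761667) = 1.732300
x_3 = g(1.732300) = 1.732051
x_4 = g(1.732051) = 1.732051
x_5 = g(1.732051) = 1.732051
x_6 = g(1.732051) = 1.732051
x_7 = g(1.732051) = 1.732051
x_8 = g(1.732051) = 1.732051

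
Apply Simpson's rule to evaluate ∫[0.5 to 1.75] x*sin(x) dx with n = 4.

f(x) = x*sin(x)
a = 0.5, b = 1.75, n = 4
h = (b - a)/n = 0.312500

Simpson's rule: (h/3)[f(x₀) + 4f(x₁) + 2f(x₂) + ... + f(xₙ)]

x_0 = 0.5000, f(x_0) = 0.239713, coefficient = 1
x_1 = 0.8125, f(x_1) = 0.589882, coefficient = 4
x_2 = 1.1250, f(x_2) = 1.015051, coefficient = 2
x_3 = 1.4375, f(x_3) = 1.424748, coefficient = 4
x_4 = 1.7500, f(x_4) = 1.721975, coefficient = 1

I ≈ (0.312500/3) × 12.050311 = 1.255241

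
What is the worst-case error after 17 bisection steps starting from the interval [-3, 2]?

Bisection error bound: |error| ≤ (b-a)/2^n
|error| ≤ (2 - (-3))/2^17 = 5/2^17
|error| ≤ 0.0000381470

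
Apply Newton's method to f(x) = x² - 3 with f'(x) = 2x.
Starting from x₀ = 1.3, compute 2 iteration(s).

f(x) = x² - 3
f'(x) = 2x
x₀ = 1.3

Newton-Raphson formula: x_{n+1} = x_n - f(x_n)/f'(x_n)

Iteration 1:
  f(1.300000) = -1.310000
  f'(1.300000) = 2.600000
  x_1 = 1.300000 - (-1.310000)/2.600000 = 1.803846
Iteration 2:
  f(1.803846) = 0.253861
  f'(1.803846) = 3.607692
  x_2 = 1.803846 - 0.253861/3.607692 = 1.733480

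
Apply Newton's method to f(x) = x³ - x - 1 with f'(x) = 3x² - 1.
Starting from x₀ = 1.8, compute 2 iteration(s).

f(x) = x³ - x - 1
f'(x) = 3x² - 1
x₀ = 1.8

Newton-Raphson formula: x_{n+1} = x_n - f(x_n)/f'(x_n)

Iteration 1:
  f(1.800000) = 3.032000
  f'(1.800000) = 8.720000
  x_1 = 1.800000 - 3.032000/8.720000 = 1.452294
Iteration 2:
  f(1.452294) = 0.610821
  f'(1.452294) = 5.327470
  x_2 = 1.452294 - 0.610821/5.327470 = 1.337639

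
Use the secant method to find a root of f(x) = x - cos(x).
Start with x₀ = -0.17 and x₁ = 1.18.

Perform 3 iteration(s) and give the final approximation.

f(x) = x - cos(x)
x₀ = -0.17, x₁ = 1.18

Secant formula: x_{n+1} = x_n - f(x_n)(x_n - x_{n-1})/(f(x_n) - f(x_{n-1}))

Iteration 1:
  f(-0.170000) = -1.155585
  f(1.180000) = 0.799075
  x_2 = 1.180000 - 0.799075×(1.180000 - (-0.170000))/(0.799075 - (-1.155585))
       = 0.628113
Iteration 2:
  f(1.180000) = 0.799075
  f(0.628113) = -0.181025
  x_3 = 0.628113 - (-0.181025)×(0.628113 - 1.180000)/(-0.181025 - 0.799075)
       = 0.730047
Iteration 3:
  f(0.628113) = -0.181025
  f(0.730047) = -0.015097
  x_4 = 0.730047 - (-0.015097)×(0.730047 - 0.628113)/(-0.015097 - (-0.181025))
       = 0.739321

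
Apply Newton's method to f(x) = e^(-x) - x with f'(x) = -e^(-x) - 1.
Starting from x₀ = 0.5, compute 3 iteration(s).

f(x) = e^(-x) - x
f'(x) = -e^(-x) - 1
x₀ = 0.5

Newton-Raphson formula: x_{n+1} = x_n - f(x_n)/f'(x_n)

Iteration 1:
  f(0.500000) = 0.106531
  f'(0.500000) = -1.606531
  x_1 = 0.500000 - 0.106531/(-1.606531) = 0.566311
Iteration 2:
  f(0.566311) = 0.001305
  f'(0.566311) = -1.567616
  x_2 = 0.566311 - 0.001305/(-1.567616) = 0.567143
Iteration 3:
  f(0.567143) = 0.000000
  f'(0.567143) = -1.567143
  x_3 = 0.567143 - 0.000000/(-1.567143) = 0.567143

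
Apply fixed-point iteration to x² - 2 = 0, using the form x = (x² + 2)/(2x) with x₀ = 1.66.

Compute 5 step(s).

Equation: x² - 2 = 0
Fixed-point form: x = (x² + 2)/(2x)
x₀ = 1.66

x_1 = g(1.660000) = 1.432410
x_2 = g(1.432410) = 1.414329
x_3 = g(1.414329) = 1.414214
x_4 = g(1.414214) = 1.414214
x_5 = g(1.414214) = 1.414214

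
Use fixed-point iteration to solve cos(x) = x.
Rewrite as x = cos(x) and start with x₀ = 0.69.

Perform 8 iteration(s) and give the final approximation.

Equation: cos(x) = x
Fixed-point form: x = cos(x)
x₀ = 0.69

x_1 = g(0.690000) = 0.771246
x_2 = g(0.771246) = 0.717043
x_3 = g(0.717043) = 0.753752
x_4 = g(0.753752) = 0.729126
x_5 = g(0.729126) = 0.745757
x_6 = g(0.745757) = 0.734574
x_7 = g(0.734574) = 0.742116
x_8 = g(0.742116) = 0.737040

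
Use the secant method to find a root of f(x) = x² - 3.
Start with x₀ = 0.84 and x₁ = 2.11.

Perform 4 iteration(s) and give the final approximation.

f(x) = x² - 3
x₀ = 0.84, x₁ = 2.11

Secant formula: x_{n+1} = x_n - f(x_n)(x_n - x_{n-1})/(f(x_n) - f(x_{n-1}))

Iteration 1:
  f(0.840000) = -2.294400
  f(2.110000) = 1.452100
  x_2 = 2.110000 - 1.452100×(2.110000 - 0.840000)/(1.452100 - (-2.294400))
       = 1.617763
Iteration 2:
  f(2.110000) = 1.452100
  f(1.617763) = -0.382844
  x_3 = 1.617763 - (-0.382844)×(1.617763 - 2.110000)/(-0.382844 - 1.452100)
       = 1.720463
Iteration 3:
  f(1.617763) = -0.382844
  f(1.720463) = -0.040006
  x_4 = 1.720463 - (-0.040006)×(1.720463 - 1.617763)/(-0.040006 - (-0.382844))
       = 1.732448
Iteration 4:
  f(1.720463) = -0.040006
  f(1.732448) = 0.001374
  x_5 = 1.732448 - 0.001374×(1.732448 - 1.720463)/(0.001374 - (-0.040006))
       = 1.732049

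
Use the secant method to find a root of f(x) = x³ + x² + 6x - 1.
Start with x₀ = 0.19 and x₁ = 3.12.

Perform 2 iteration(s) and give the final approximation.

f(x) = x³ + x² + 6x - 1
x₀ = 0.19, x₁ = 3.12

Secant formula: x_{n+1} = x_n - f(x_n)(x_n - x_{n-1})/(f(x_n) - f(x_{n-1}))

Iteration 1:
  f(0.190000) = 0.182959
  f(3.120000) = 57.825728
  x_2 = 3.120000 - 57.825728×(3.120000 - 0.190000)/(57.825728 - 0.182959)
       = 0.180700
Iteration 2:
  f(3.120000) = 57.825728
  f(0.180700) = 0.122754
  x_3 = 0.180700 - 0.122754×(0.180700 - 3.120000)/(0.122754 - 57.825728)
       = 0.174447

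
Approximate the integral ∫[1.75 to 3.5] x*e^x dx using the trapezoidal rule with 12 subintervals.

f(x) = x*e^x
a = 1.75, b = 3.5, n = 12
h = (b - a)/n = 0.145833

Trapezoidal rule: (h/2)[f(x₀) + 2f(x₁) + 2f(x₂) + ... + f(xₙ)]

x_0 = 1.7500, f(x_0) = 10.070555, coefficient = 1
x_1 = 1.8958, f(x_1) = 12.622638, coefficient = 2
x_2 = 2.0417, f(x_2) = 15.727852, coefficient = 2
x_3 = 2.1875, f(x_3) = 19.496975, coefficient = 2
x_4 = 2.3333, f(x_4) = 24.061937, coefficient = 2
x_5 = 2.4792, f(x_5) = 29.579725, coefficient = 2
x_6 = 2.6250, f(x_6) = 36.237007, coefficient = 2
x_7 = 2.7708, f(x_7) = 44.255579, coefficient = 2
x_8 = 2.9167, f(x_8) = 53.898793, coefficient = 2
x_9 = 3.0625, f(x_9) = 65.479137, coefficient = 2
x_10 = 3.2083, f(x_10) = 79.367179, coefficient = 2
x_11 = 3.3542, f(x_11) = 96.002096, coefficient = 2
x_12 = 3.5000, f(x_12) = 115.904082, coefficient = 1

I ≈ (0.145833/2) × 1079.432471 = 78.708618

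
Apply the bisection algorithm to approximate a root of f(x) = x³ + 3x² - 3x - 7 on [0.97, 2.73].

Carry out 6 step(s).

f(x) = x³ + 3x² - 3x - 7
Initial interval: [0.97, 2.73]

Iteration 1:
  c_1 = (0.970000 + 2.730000)/2 = 1.850000
  f(c_1) = f(1.850000) = 4.049125
  f(a) × f(c) < 0, new interval: [0.970000, 1.850000]
Iteration 2:
  c_2 = (0.970000 + 1.850000)/2 = 1.410000
  f(c_2) = f(1.410000) = -2.462479
  f(a) × f(c) ≥ 0, new interval: [1.410000, 1.850000]
Iteration 3:
  c_3 = (1.410000 + 1.850000)/2 = 1.630000
  f(c_3) = f(1.630000) = 0.411447
  f(a) × f(c) < 0, new interval: [1.410000, 1.630000]
Iteration 4:
  c_4 = (1.410000 + 1.630000)/2 = 1.520000
  f(c_4) = f(1.520000) = -1.116992
  f(a) × f(c) ≥ 0, new interval: [1.520000, 1.630000]
Iteration 5:
  c_5 = (1.520000 + 1.630000)/2 = 1.575000
  f(c_5) = f(1.575000) = -0.376141
  f(a) × f(c) ≥ 0, new interval: [1.575000, 1.630000]
Iteration 6:
  c_6 = (1.575000 + 1.630000)/2 = 1.602500
  f(c_6) = f(1.602500) = 0.011749
  f(a) × f(c) < 0, new interval: [1.575000, 1.602500]

After 6 iteration(s), the approximation is c_6 = 1.602500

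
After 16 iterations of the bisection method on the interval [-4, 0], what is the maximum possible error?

Bisection error bound: |error| ≤ (b-a)/2^n
|error| ≤ (0 - (-4))/2^16 = 4/2^16
|error| ≤ 0.0000610352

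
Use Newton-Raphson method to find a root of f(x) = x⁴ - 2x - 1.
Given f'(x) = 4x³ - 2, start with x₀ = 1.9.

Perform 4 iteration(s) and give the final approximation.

f(x) = x⁴ - 2x - 1
f'(x) = 4x³ - 2
x₀ = 1.9

Newton-Raphson formula: x_{n+1} = x_n - f(x_n)/f'(x_n)

Iteration 1:
  f(1.900000) = 8.232100
  f'(1.900000) = 25.436000
  x_1 = 1.900000 - 8.232100/25.436000 = 1.576360
Iteration 2:
  f(1.576360) = 2.022066
  f'(1.576360) = 13.668465
  x_2 = 1.576360 - 2.022066/13.668465 = 1.428424
Iteration 3:
  f(1.428424) = 0.306361
  f'(1.428424) = 9.658190
  x_3 = 1.428424 - 0.306361/9.658190 = 1.396703
Iteration 4:
  f(1.396703) = 0.012137
  f'(1.396703) = 8.898645
  x_4 = 1.396703 - 0.012137/8.898645 = 1.395339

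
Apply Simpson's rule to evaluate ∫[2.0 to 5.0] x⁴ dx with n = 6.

f(x) = x⁴
a = 2.0, b = 5.0, n = 6
h = (b - a)/n = 0.500000

Simpson's rule: (h/3)[f(x₀) + 4f(x₁) + 2f(x₂) + ... + f(xₙ)]

x_0 = 2.0000, f(x_0) = 16.000000, coefficient = 1
x_1 = 2.5000, f(x_1) = 39.062500, coefficient = 4
x_2 = 3.0000, f(x_2) = 81.000000, coefficient = 2
x_3 = 3.5000, f(x_3) = 150.062500, coefficient = 4
x_4 = 4.0000, f(x_4) = 256.000000, coefficient = 2
x_5 = 4.5000, f(x_5) = 410.062500, coefficient = 4
x_6 = 5.0000, f(x_6) = 625.000000, coefficient = 1

I ≈ (0.500000/3) × 3711.750000 = 618.625000
Exact value: 618.600000
Error: 0.025000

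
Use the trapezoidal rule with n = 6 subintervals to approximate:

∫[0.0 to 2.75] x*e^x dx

f(x) = x*e^x
a = 0.0, b = 2.75, n = 6
h = (b - a)/n = 0.458333

Trapezoidal rule: (h/2)[f(x₀) + 2f(x₁) + 2f(x₂) + ... + f(xₙ)]

x_0 = 0.0000, f(x_0) = 0.000000, coefficient = 1
x_1 = 0.4583, f(x_1) = 0.724825, coefficient = 2
x_2 = 0.9167, f(x_2) = 2.292528, coefficient = 2
x_3 = 1.3750, f(x_3) = 5.438230, coefficient = 2
x_4 = 1.8333, f(x_4) = 11.466952, coefficient = 2
x_5 = 2.2917, f(x_5) = 22.667814, coefficient = 2
x_6 = 2.7500, f(x_6) = 43.017238, coefficient = 1

I ≈ (0.458333/2) × 128.197936 = 29.378694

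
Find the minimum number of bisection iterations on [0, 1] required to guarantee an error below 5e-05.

We need (b-a)/2^n ≤ 5e-05
(1 - 0)/2^n ≤ 5e-05
1/2^n ≤ 5e-05
2^n ≥ 20000
n ≥ log₂(20000) = 14.29
n ≥ 15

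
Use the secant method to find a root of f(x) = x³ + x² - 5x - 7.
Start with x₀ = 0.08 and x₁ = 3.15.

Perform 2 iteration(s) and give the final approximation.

f(x) = x³ + x² - 5x - 7
x₀ = 0.08, x₁ = 3.15

Secant formula: x_{n+1} = x_n - f(x_n)(x_n - x_{n-1})/(f(x_n) - f(x_{n-1}))

Iteration 1:
  f(0.080000) = -7.393088
  f(3.150000) = 18.428375
  x_2 = 3.150000 - 18.428375×(3.150000 - 0.080000)/(18.428375 - (-7.393088))
       = 0.958989
Iteration 2:
  f(3.150000) = 18.428375
  f(0.958989) = -9.993341
  x_3 = 0.958989 - (-9.993341)×(0.958989 - 3.150000)/(-9.993341 - 18.428375)
       = 1.729369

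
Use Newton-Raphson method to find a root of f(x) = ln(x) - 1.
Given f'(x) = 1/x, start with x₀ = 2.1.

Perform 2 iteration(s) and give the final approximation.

f(x) = ln(x) - 1
f'(x) = 1/x
x₀ = 2.1

Newton-Raphson formula: x_{n+1} = x_n - f(x_n)/f'(x_n)

Iteration 1:
  f(2.100000) = -0.258063
  f'(2.100000) = 0.476190
  x_1 = 2.100000 - (-0.258063)/0.476190 = 2.641932
Iteration 2:
  f(2.641932) = -0.028490
  f'(2.641932) = 0.378511
  x_2 = 2.641932 - (-0.028490)/0.378511 = 2.717199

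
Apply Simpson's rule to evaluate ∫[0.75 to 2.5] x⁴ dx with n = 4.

f(x) = x⁴
a = 0.75, b = 2.5, n = 4
h = (b - a)/n = 0.437500

Simpson's rule: (h/3)[f(x₀) + 4f(x₁) + 2f(x₂) + ... + f(xₙ)]

x_0 = 0.7500, f(x_0) = 0.316406, coefficient = 1
x_1 = 1.1875, f(x_1) = 1.988541, coefficient = 4
x_2 = 1.6250, f(x_2) = 6.972900, coefficient = 2
x_3 = 2.0625, f(x_3) = 18.095718, coefficient = 4
x_4 = 2.5000, f(x_4) = 39.062500, coefficient = 1

I ≈ (0.437500/3) × 133.661743 = 19.492338
Exact value: 19.483789
Error: 0.008548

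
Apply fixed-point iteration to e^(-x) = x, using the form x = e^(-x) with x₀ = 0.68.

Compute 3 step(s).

Equation: e^(-x) = x
Fixed-point form: x = e^(-x)
x₀ = 0.68

x_1 = g(0.680000) = 0.506617
x_2 = g(0.506617) = 0.602531
x_3 = g(0.602531) = 0.547425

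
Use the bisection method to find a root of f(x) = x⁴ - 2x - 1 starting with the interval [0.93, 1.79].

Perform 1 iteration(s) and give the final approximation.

f(x) = x⁴ - 2x - 1
Initial interval: [0.93, 1.79]

Iteration 1:
  c_1 = (0.930000 + 1.790000)/2 = 1.360000
  f(c_1) = f(1.360000) = -0.298980
  f(a) × f(c) ≥ 0, new interval: [1.360000, 1.790000]

After 1 iteration(s), the approximation is c_1 = 1.360000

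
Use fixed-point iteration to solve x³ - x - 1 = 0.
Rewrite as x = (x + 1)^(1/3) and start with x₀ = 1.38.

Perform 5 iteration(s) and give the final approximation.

Equation: x³ - x - 1 = 0
Fixed-point form: x = (x + 1)^(1/3)
x₀ = 1.38

x_1 = g(1.380000) = 1.335136
x_2 = g(1.335136) = 1.326694
x_3 = g(1.326694) = 1.325093
x_4 = g(1.325093) = 1.324789
x_5 = g(1.324789) = 1.324731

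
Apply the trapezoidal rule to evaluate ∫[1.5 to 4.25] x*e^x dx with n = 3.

f(x) = x*e^x
a = 1.5, b = 4.25, n = 3
h = (b - a)/n = 0.916667

Trapezoidal rule: (h/2)[f(x₀) + 2f(x₁) + 2f(x₂) + ... + f(xₙ)]

x_0 = 1.5000, f(x_0) = 6.722534, coefficient = 1
x_1 = 2.4167, f(x_1) = 27.087053, coefficient = 2
x_2 = 3.3333, f(x_2) = 93.438750, coefficient = 2
x_3 = 4.2500, f(x_3) = 297.948002, coefficient = 1

I ≈ (0.916667/2) × 545.722140 = 250.122648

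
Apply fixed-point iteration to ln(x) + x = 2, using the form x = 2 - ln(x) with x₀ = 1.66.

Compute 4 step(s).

Equation: ln(x) + x = 2
Fixed-point form: x = 2 - ln(x)
x₀ = 1.66

x_1 = g(1.660000) = 1.493182
x_2 = g(1.493182) = 1.599090
x_3 = g(1.599090) = 1.530565
x_4 = g(1.530565) = 1.574363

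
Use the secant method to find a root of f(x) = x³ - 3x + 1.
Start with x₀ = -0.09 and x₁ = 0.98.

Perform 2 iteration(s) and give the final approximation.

f(x) = x³ - 3x + 1
x₀ = -0.09, x₁ = 0.98

Secant formula: x_{n+1} = x_n - f(x_n)(x_n - x_{n-1})/(f(x_n) - f(x_{n-1}))

Iteration 1:
  f(-0.090000) = 1.269271
  f(0.980000) = -0.998808
  x_2 = 0.980000 - (-0.998808)×(0.980000 - (-0.090000))/(-0.998808 - 1.269271)
       = 0.508797
Iteration 2:
  f(0.980000) = -0.998808
  f(0.508797) = -0.394678
  x_3 = 0.508797 - (-0.394678)×(0.508797 - 0.980000)/(-0.394678 - (-0.998808))
       = 0.200962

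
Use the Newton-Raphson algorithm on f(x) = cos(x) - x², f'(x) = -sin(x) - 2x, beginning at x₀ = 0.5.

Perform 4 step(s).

f(x) = cos(x) - x²
f'(x) = -sin(x) - 2x
x₀ = 0.5

Newton-Raphson formula: x_{n+1} = x_n - f(x_n)/f'(x_n)

Iteration 1:
  f(0.500000) = 0.627583
  f'(0.500000) = -1.479426
  x_1 = 0.500000 - 0.627583/(-1.479426) = 0.924207
Iteration 2:
  f(0.924207) = -0.251691
  f'(0.924207) = -2.646557
  x_2 = 0.924207 - (-0.251691)/(-2.646557) = 0.829106
Iteration 3:
  f(0.829106) = -0.011881
  f'(0.829106) = -2.395539
  x_3 = 0.829106 - (-0.011881)/(-2.395539) = 0.824146
Iteration 4:
  f(0.824146) = -0.000033
  f'(0.824146) = -2.382260
  x_4 = 0.824146 - (-0.000033)/(-2.382260) = 0.824132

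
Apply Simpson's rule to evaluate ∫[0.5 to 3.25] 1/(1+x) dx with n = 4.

f(x) = 1/(1+x)
a = 0.5, b = 3.25, n = 4
h = (b - a)/n = 0.687500

Simpson's rule: (h/3)[f(x₀) + 4f(x₁) + 2f(x₂) + ... + f(xₙ)]

x_0 = 0.5000, f(x_0) = 0.666667, coefficient = 1
x_1 = 1.1875, f(x_1) = 0.457143, coefficient = 4
x_2 = 1.8750, f(x_2) = 0.347826, coefficient = 2
x_3 = 2.5625, f(x_3) = 0.280702, coefficient = 4
x_4 = 3.2500, f(x_4) = 0.235294, coefficient = 1

I ≈ (0.687500/3) × 4.548991 = 1.042477
Exact value: 1.041454
Error: 0.001023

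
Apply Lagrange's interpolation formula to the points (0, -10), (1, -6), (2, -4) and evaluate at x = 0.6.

Lagrange interpolation formula:
P(x) = Σ yᵢ × Lᵢ(x)
where Lᵢ(x) = Π_{j≠i} (x - xⱼ)/(xᵢ - xⱼ)

L_0(0.6) = (0.6 - 1)/(0 - 1) × (0.6 - 2)/(0 - 2) = 0.280000
L_1(0.6) = (0.6 - 0)/(1 - 0) × (0.6 - 2)/(1 - 2) = 0.840000
L_2(0.6) = (0.6 - 0)/(2 - 0) × (0.6 - 1)/(2 - 1) = -0.120000

P(0.6) = (-10)×L_0(0.6) + (-6)×L_1(0.6) + (-4)×L_2(0.6)
P(0.6) = -7.360000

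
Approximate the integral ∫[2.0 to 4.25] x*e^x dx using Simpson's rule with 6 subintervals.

f(x) = x*e^x
a = 2.0, b = 4.25, n = 6
h = (b - a)/n = 0.375000

Simpson's rule: (h/3)[f(x₀) + 4f(x₁) + 2f(x₂) + ... + f(xₙ)]

x_0 = 2.0000, f(x_0) = 14.778112, coefficient = 1
x_1 = 2.3750, f(x_1) = 25.533656, coefficient = 4
x_2 = 2.7500, f(x_2) = 43.017238, coefficient = 2
x_3 = 3.1250, f(x_3) = 71.124672, coefficient = 4
x_4 = 3.5000, f(x_4) = 115.904082, coefficient = 2
x_5 = 3.8750, f(x_5) = 186.707956, coefficient = 4
x_6 = 4.2500, f(x_6) = 297.948002, coefficient = 1

I ≈ (0.375000/3) × 1764.033891 = 220.504236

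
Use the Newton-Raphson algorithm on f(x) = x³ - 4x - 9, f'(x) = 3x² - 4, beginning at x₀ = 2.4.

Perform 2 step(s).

f(x) = x³ - 4x - 9
f'(x) = 3x² - 4
x₀ = 2.4

Newton-Raphson formula: x_{n+1} = x_n - f(x_n)/f'(x_n)

Iteration 1:
  f(2.400000) = -4.776000
  f'(2.400000) = 13.280000
  x_1 = 2.400000 - (-4.776000)/13.280000 = 2.759639
Iteration 2:
  f(2.759639) = 0.977763
  f'(2.759639) = 18.846815
  x_2 = 2.759639 - 0.977763/18.846815 = 2.707759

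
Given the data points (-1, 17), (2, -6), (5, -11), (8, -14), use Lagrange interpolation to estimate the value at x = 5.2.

Lagrange interpolation formula:
P(x) = Σ yᵢ × Lᵢ(x)
where Lᵢ(x) = Π_{j≠i} (x - xⱼ)/(xᵢ - xⱼ)

L_0(5.2) = (5.2 - 2)/(-1 - 2) × (5.2 - 5)/(-1 - 5) × (5.2 - 8)/(-1 - 8) = 0.011062
L_1(5.2) = (5.2 - (-1))/(2 - (-1)) × (5.2 - 5)/(2 - 5) × (5.2 - 8)/(2 - 8) = -0.064296
L_2(5.2) = (5.2 - (-1))/(5 - (-1)) × (5.2 - 2)/(5 - 2) × (5.2 - 8)/(5 - 8) = 1.028741
L_3(5.2) = (5.2 - (-1))/(8 - (-1)) × (5.2 - 2)/(8 - 2) × (5.2 - 5)/(8 - 5) = 0.024494

P(5.2) = 17×L_0(5.2) + (-6)×L_1(5.2) + (-11)×L_2(5.2) + (-14)×L_3(5.2)
P(5.2) = -11.085235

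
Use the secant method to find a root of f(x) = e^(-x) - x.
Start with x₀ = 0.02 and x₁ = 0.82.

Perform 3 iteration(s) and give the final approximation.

f(x) = e^(-x) - x
x₀ = 0.02, x₁ = 0.82

Secant formula: x_{n+1} = x_n - f(x_n)(x_n - x_{n-1})/(f(x_n) - f(x_{n-1}))

Iteration 1:
  f(0.020000) = 0.960199
  f(0.820000) = -0.379568
  x_2 = 0.820000 - (-0.379568)×(0.820000 - 0.020000)/(-0.379568 - 0.960199)
       = 0.593353
Iteration 2:
  f(0.820000) = -0.379568
  f(0.593353) = -0.040881
  x_3 = 0.593353 - (-0.040881)×(0.593353 - 0.820000)/(-0.040881 - (-0.379568))
       = 0.565996
Iteration 3:
  f(0.593353) = -0.040881
  f(0.565996) = 0.001799
  x_4 = 0.565996 - 0.001799×(0.565996 - 0.593353)/(0.001799 - (-0.040881))
       = 0.567149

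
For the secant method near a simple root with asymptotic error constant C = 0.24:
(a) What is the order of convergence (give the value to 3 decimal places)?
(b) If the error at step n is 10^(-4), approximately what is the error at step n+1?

(a) Secant method has superlinear convergence with order φ = (1+√5)/2 ≈ 1.618.
    This means |e_{n+1}| ≈ C|e_n|^1.618.

(b) With |e_n| = 10^(-4) and C = 0.24:
    |e_{n+1}| ≈ 0.24 × (10^(-4))^1.618 = 0.24 × 10^(-6.47)

(a) ≈ 1.618 (golden ratio); (b) |e_{n+1}| ≈ 8.092e-08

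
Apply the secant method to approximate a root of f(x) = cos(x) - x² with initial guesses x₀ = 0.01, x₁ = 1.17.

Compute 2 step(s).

f(x) = cos(x) - x²
x₀ = 0.01, x₁ = 1.17

Secant formula: x_{n+1} = x_n - f(x_n)(x_n - x_{n-1})/(f(x_n) - f(x_{n-1}))

Iteration 1:
  f(0.010000) = 0.999850
  f(1.170000) = -0.978748
  x_2 = 1.170000 - (-0.978748)×(1.170000 - 0.010000)/(-0.978748 - 0.999850)
       = 0.596186
Iteration 2:
  f(1.170000) = -0.978748
  f(0.596186) = 0.472046
  x_3 = 0.596186 - 0.472046×(0.596186 - 1.170000)/(0.472046 - (-0.978748))
       = 0.782888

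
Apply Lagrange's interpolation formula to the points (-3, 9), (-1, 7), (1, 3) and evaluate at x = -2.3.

Lagrange interpolation formula:
P(x) = Σ yᵢ × Lᵢ(x)
where Lᵢ(x) = Π_{j≠i} (x - xⱼ)/(xᵢ - xⱼ)

L_0(-2.3) = (-2.3 - (-1))/(-3 - (-1)) × (-2.3 - 1)/(-3 - 1) = 0.536250
L_1(-2.3) = (-2.3 - (-3))/(-1 - (-3)) × (-2.3 - 1)/(-1 - 1) = 0.577500
L_2(-2.3) = (-2.3 - (-3))/(1 - (-3)) × (-2.3 - (-1))/(1 - (-1)) = -0.113750

P(-2.3) = 9×L_0(-2.3) + 7×L_1(-2.3) + 3×L_2(-2.3)
P(-2.3) = 8.527500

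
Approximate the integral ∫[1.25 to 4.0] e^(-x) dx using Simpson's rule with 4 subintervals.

f(x) = e^(-x)
a = 1.25, b = 4.0, n = 4
h = (b - a)/n = 0.687500

Simpson's rule: (h/3)[f(x₀) + 4f(x₁) + 2f(x₂) + ... + f(xₙ)]

x_0 = 1.2500, f(x_0) = 0.286505, coefficient = 1
x_1 = 1.9375, f(x_1) = 0.144064, coefficient = 4
x_2 = 2.6250, f(x_2) = 0.072440, coefficient = 2
x_3 = 3.3125, f(x_3) = 0.036425, coefficient = 4
x_4 = 4.0000, f(x_4) = 0.018316, coefficient = 1

I ≈ (0.687500/3) × 1.171655 = 0.268504
Exact value: 0.268189
Error: 0.000315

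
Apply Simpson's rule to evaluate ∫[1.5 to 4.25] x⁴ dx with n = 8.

f(x) = x⁴
a = 1.5, b = 4.25, n = 8
h = (b - a)/n = 0.343750

Simpson's rule: (h/3)[f(x₀) + 4f(x₁) + 2f(x₂) + ... + f(xₙ)]

x_0 = 1.5000, f(x_0) = 5.062500, coefficient = 1
x_1 = 1.8438, f(x_1) = 11.556016, coefficient = 4
x_2 = 2.1875, f(x_2) = 22.897720, coefficient = 2
x_3 = 2.5312, f(x_3) = 41.052552, coefficient = 4
x_4 = 2.8750, f(x_4) = 68.320557, coefficient = 2
x_5 = 3.2188, f(x_5) = 107.336884, coefficient = 4
x_6 = 3.5625, f(x_6) = 161.071793, coefficient = 2
x_7 = 3.9062, f(x_7) = 232.830644, coefficient = 4
x_8 = 4.2500, f(x_8) = 326.253906, coefficient = 1

I ≈ (0.343750/3) × 2407.000931 = 275.802190
Exact value: 275.797070
Error: 0.005120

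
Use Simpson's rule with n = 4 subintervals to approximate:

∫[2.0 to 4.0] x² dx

f(x) = x²
a = 2.0, b = 4.0, n = 4
h = (b - a)/n = 0.500000

Simpson's rule: (h/3)[f(x₀) + 4f(x₁) + 2f(x₂) + ... + f(xₙ)]

x_0 = 2.0000, f(x_0) = 4.000000, coefficient = 1
x_1 = 2.5000, f(x_1) = 6.250000, coefficient = 4
x_2 = 3.0000, f(x_2) = 9.000000, coefficient = 2
x_3 = 3.5000, f(x_3) = 12.250000, coefficient = 4
x_4 = 4.0000, f(x_4) = 16.000000, coefficient = 1

I ≈ (0.500000/3) × 112.000000 = 18.666667
Exact value: 18.666667
Error: 0.000000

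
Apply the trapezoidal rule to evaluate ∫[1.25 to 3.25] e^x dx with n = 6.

f(x) = e^x
a = 1.25, b = 3.25, n = 6
h = (b - a)/n = 0.333333

Trapezoidal rule: (h/2)[f(x₀) + 2f(x₁) + 2f(x₂) + ... + f(xₙ)]

x_0 = 1.2500, f(x_0) = 3.490343, coefficient = 1
x_1 = 1.5833, f(x_1) = 4.871166, coefficient = 2
x_2 = 1.9167, f(x_2) = 6.798260, coefficient = 2
x_3 = 2.2500, f(x_3) = 9.487736, coefficient = 2
x_4 = 2.5833, f(x_4) = 13.241202, coefficient = 2
x_5 = 2.9167, f(x_5) = 18.479586, coefficient = 2
x_6 = 3.2500, f(x_6) = 25.790340, coefficient = 1

I ≈ (0.333333/2) × 135.036582 = 22.506097
Exact value: 22.299997
Error: 0.206100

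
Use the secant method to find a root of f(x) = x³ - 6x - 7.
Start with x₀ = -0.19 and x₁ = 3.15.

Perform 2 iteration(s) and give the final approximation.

f(x) = x³ - 6x - 7
x₀ = -0.19, x₁ = 3.15

Secant formula: x_{n+1} = x_n - f(x_n)(x_n - x_{n-1})/(f(x_n) - f(x_{n-1}))

Iteration 1:
  f(-0.190000) = -5.866859
  f(3.150000) = 5.355875
  x_2 = 3.150000 - 5.355875×(3.150000 - (-0.190000))/(5.355875 - (-5.866859))
       = 1.556037
Iteration 2:
  f(3.150000) = 5.355875
  f(1.556037) = -12.568666
  x_3 = 1.556037 - (-12.568666)×(1.556037 - 3.150000)/(-12.568666 - 5.355875)
       = 2.673722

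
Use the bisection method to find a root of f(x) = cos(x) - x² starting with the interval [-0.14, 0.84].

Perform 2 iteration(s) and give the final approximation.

f(x) = cos(x) - x²
Initial interval: [-0.14, 0.84]

Iteration 1:
  c_1 = (-0.140000 + 0.840000)/2 = 0.350000
  f(c_1) = f(0.350000) = 0.816873
  f(a) × f(c) ≥ 0, new interval: [0.350000, 0.840000]
Iteration 2:
  c_2 = (0.350000 + 0.840000)/2 = 0.595000
  f(c_2) = f(0.595000) = 0.474123
  f(a) × f(c) ≥ 0, new interval: [0.595000, 0.840000]

After 2 iteration(s), the approximation is c_2 = 0.595000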